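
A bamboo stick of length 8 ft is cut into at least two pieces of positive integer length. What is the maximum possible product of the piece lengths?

Define P[k] = max over 1≤i<k of i · max(k−i, P[k−i]); the inner max lets the remainder stay uncut if that's better.
P[2] = 1*max(1,0) = 1*1 = 1
P[3] = max(1*2, 2*1) = 2
P[4] = max(1*3, 2*2, 3*1) = 4
P[5] = max(1*4, 2*3, 3*2, 4*1) = 6
P[6] = max(1*6, 2*4, 3*3, 4*2, 5*1) = 9
P[7] = max(1*9, 2*6, 3*4, 4*3, 5*2, 6*1) = 12
P[8] = max(1*12, 2*9, 3*6, …, 6*2, 7*1) = 18
One optimal split: 3 + 3 + 2; product 3*3*2 = 18.

18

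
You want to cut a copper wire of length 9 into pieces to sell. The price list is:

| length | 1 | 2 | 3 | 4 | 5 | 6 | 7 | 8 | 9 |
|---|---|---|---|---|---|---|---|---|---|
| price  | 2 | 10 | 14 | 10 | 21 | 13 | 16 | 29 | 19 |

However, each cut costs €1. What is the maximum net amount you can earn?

Consider every possible first cut. net[k] is the best of p[i]+net[k−i] over all sellable i≤k, charging 1 whenever i<k.
net[1] = 2
net[2] = 10
net[3] = 14
net[4] = 19  (first piece 2, then net[2]=10)
net[5] = 23  (first piece 2, then net[3]=14)
net[6] = 28  (first piece 2, then net[4]=19)
net[7] = 32  (first piece 2, then net[5]=23)
net[8] = 37  (first piece 2, then net[6]=28)
net[9] = 41  (first piece 2, then net[7]=32)
One optimal plan: pieces 3 + 2 + 2 + 2 (3 cuts) → €44 − €3 = €41.

41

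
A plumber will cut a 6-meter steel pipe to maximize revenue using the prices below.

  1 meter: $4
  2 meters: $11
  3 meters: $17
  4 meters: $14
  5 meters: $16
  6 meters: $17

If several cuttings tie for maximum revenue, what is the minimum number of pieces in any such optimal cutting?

Consider every possible first cut. r[k] is the best of p[i]+r[k−i] over all sellable i≤k.
r[1] = 4
r[2] = max(4+4, 11+0) = 11
r[3] = max(4+11, 11+4, 17+0) = 17
r[4] = max(4+17, 11+11, 17+4, 14+0) = 22
r[5] = max(4+22, 11+17, 17+11, 14+4, 16+0) = 28
r[6] = max(4+28, 11+22, 17+17, 14+11, 16+4, 17+0) = 34
Maximum revenue is $34.
Now minimize piece count subject to staying optimal: for each k, pieces[k] = 1 + min over i with p[i]+r[k−i]=r[k] of pieces[k−i].
pieces[3] = 1
pieces[4] = 2
pieces[5] = 2
pieces[6] = 2

2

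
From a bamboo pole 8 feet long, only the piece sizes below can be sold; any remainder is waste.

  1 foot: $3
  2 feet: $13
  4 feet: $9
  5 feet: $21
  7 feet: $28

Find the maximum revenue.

52

Let best[k] be the best obtainable value from length k. For each k, try every first piece i and keep the best of price[i] + best[k−i].
best[1] = 3
best[2] = max(3+3, 13+0) = 13
best[3] = max(3+13, 13+3) = 16
best[4] = max(3+16, 13+13, 9+0) = 26
best[5] = max(3+26, 13+16, 9+3, 21+0) = 29
best[6] = max(3+29, 13+26, 9+13, 21+3) = 39
best[7] = max(3+39, 13+29, 9+16, 21+13, 28+0) = 42
best[8] = max(3+42, 13+39, 9+26, 21+16, 28+3) = 52
One optimal cutting: 2 + 2 + 2 + 2 → $52.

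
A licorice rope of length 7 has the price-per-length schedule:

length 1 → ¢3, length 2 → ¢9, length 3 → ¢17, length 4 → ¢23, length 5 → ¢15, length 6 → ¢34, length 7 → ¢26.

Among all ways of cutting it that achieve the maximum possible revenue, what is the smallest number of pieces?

Let r[k] be the best obtainable value from length k. For each k, try every first piece i and keep the best of price[i] + r[k−i].
r[1] = 3
r[2] = max(3+3, 9+0) = 9
r[3] = max(3+9, 9+3, 17+0) = 17
r[4] = max(3+17, 9+9, 17+3, 23+0) = 23
r[5] = max(3+23, 9+17, 17+9, 23+3, 15+0) = 26
r[6] = max(3+26, 9+23, 17+17, 23+9, 15+3, 34+0) = 34
r[7] = max(3+34, 9+26, 17+23, …, 34+3, 26+0) = 40
Maximum revenue is ¢40.
Now minimize piece count subject to staying optimal: for each k, pieces[k] = 1 + min over i with p[i]+r[k−i]=r[k] of pieces[k−i].
pieces[4] = 1
pieces[5] = 2
pieces[6] = 1
pieces[7] = 2

2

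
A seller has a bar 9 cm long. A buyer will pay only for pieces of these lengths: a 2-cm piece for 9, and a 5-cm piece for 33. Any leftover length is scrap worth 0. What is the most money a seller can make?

51

Build best[k] bottom-up: best[k] = max over allowed piece i of (p[i] + best[k−i]).
best[1] = 0
best[2] = 9
best[3] = 9
best[4] = 18  (first piece 2, then best[2]=9)
best[5] = 33
best[6] = 33
best[7] = 42  (first piece 2, then best[5]=33)
best[8] = 42
best[9] = 51  (first piece 2, then best[7]=42)
One optimal cutting: 5 + 2 + 2 → 51.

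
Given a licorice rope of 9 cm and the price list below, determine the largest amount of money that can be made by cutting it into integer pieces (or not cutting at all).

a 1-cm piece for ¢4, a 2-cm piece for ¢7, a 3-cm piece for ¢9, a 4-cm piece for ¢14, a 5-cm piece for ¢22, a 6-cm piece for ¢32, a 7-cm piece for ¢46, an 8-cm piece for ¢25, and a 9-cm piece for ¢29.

54

Consider every possible first cut. v[k] is the best of p[i]+v[k−i] over all sellable i≤k.
v[1] = 4
v[2] = max(4+4, 7+0) = 8
v[3] = max(4+8, 7+4, 9+0) = 12
v[4] = max(4+12, 7+8, 9+4, 14+0) = 16
v[5] = max(4+16, 7+12, 9+8, 14+4, 22+0) = 22
v[6] = max(4+22, 7+16, 9+12, 14+8, 22+4, 32+0) = 32
v[7] = max(4+32, 7+22, 9+16, …, 32+4, 46+0) = 46
v[8] = max(4+46, 7+32, 9+22, …, 46+4, 25+0) = 50
v[9] = max(4+50, 7+46, 9+32, …, 25+4, 29+0) = 54
One optimal cutting: 7 + 1 + 1 → ¢46 + ¢4 + ¢4 = ¢54.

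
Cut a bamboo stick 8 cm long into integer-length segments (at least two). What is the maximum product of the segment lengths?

Fill prod[k] for k=2..8: at each k try every first piece i and multiply by the better of (k−i) uncut or prod[k−i].
prod[2] = 1×max(1,0) = 1×1 = 1
prod[3] = 1×max(2,1) = 1×2 = 2
prod[4] = 2×max(2,1) = 2×2 = 4
prod[5] = 2×max(3,2) = 2×3 = 6
prod[6] = 3×max(3,2) = 3×3 = 9
prod[7] = 2×max(5,6) = 2×6 = 12
prod[8] = 2×max(6,9) = 2×9 = 18
One optimal split: 3 + 3 + 2; product 3×3×2 = 18.

18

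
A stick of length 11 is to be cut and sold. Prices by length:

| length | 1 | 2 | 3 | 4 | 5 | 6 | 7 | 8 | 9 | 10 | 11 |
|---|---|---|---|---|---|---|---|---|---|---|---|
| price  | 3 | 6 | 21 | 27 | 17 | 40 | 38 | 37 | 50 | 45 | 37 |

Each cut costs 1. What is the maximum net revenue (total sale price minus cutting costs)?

Let v[k] be the best obtainable value from length k. For each k, try every first piece i and keep the best of price[i] + v[k−i] minus the 1 cut fee when i<k.
v[1] = 3
v[2] = max(3+3-1, 6+0) = 6
v[3] = max(3+6-1, 6+3-1, 21+0) = 21
v[4] = max(3+21-1, 6+6-1, 21+3-1, 27+0) = 27
v[5] = max(3+27-1, 6+21-1, 21+6-1, 27+3-1, 17+0) = 29
v[6] = max(3+29-1, 6+27-1, 21+21-1, 27+6-1, 17+3-1, 40+0) = 41
v[7] = max(3+41-1, 6+29-1, 21+27-1, …, 40+3-1, 38+0) = 47
v[8] = max(3+47-1, 6+41-1, 21+29-1, …, 38+3-1, 37+0) = 53
v[9] = max(3+53-1, 6+47-1, 21+41-1, …, 37+3-1, 50+0) = 61
v[10] = max(3+61-1, 6+53-1, 21+47-1, …, 50+3-1, 45+0) = 67
v[11] = max(3+67-1, 6+61-1, 21+53-1, …, 45+3-1, 37+0) = 73
One optimal plan: pieces 4 + 4 + 3 (2 cuts) → 75 − 2 = 73.

73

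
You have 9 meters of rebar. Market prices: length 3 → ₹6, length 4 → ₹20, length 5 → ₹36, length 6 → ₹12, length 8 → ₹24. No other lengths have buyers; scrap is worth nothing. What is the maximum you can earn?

Build f[k] bottom-up: f[k] = max over allowed piece i of (p[i] + f[k−i]).
f[1] = 0
f[2] = 0
f[3] = 6
f[4] = max(6+0, 20+0) = 20
f[5] = max(6+0, 20+0, 36+0) = 36
f[6] = max(6+6, 20+0, 36+0, 12+0) = 36
f[7] = max(6+20, 20+6, 36+0, 12+0) = 36
f[8] = max(6+36, 20+20, 36+6, 12+0, 24+0) = 42
f[9] = max(6+36, 20+36, 36+20, 12+6, 24+0) = 56
One optimal cutting: 5 + 4 → ₹56.

56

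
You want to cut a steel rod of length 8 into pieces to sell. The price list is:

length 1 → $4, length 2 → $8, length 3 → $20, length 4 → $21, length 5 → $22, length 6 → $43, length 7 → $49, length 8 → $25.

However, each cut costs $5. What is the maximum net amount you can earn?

48

Build r[k] bottom-up: r[k] = max over allowed piece i of (p[i] + r[k−i]) − 5 per cut.
r[1] = 4
r[2] = max(4+4-5, 8+0) = 8
r[3] = max(4+8-5, 8+4-5, 20+0) = 20
r[4] = max(4+20-5, 8+8-5, 20+4-5, 21+0) = 21
r[5] = max(4+21-5, 8+20-5, 20+8-5, 21+4-5, 22+0) = 23
r[6] = max(4+23-5, 8+21-5, 20+20-5, 21+8-5, 22+4-5, 43+0) = 43
r[7] = max(4+43-5, 8+23-5, 20+21-5, …, 43+4-5, 49+0) = 49
r[8] = max(4+49-5, 8+43-5, 20+23-5, …, 49+4-5, 25+0) = 48
One optimal plan: pieces 7 + 1 (1 cut) → $53 − $5 = $48.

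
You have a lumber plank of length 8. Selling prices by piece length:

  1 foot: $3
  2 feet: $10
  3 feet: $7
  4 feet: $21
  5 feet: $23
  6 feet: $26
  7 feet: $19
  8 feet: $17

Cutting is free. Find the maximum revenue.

42

Let v[k] be the best obtainable value from length k. For each k, try every first piece i and keep the best of price[i] + v[k−i].
v[1] = 3
v[2] = max(3+3, 10+0) = 10
v[3] = max(3+10, 10+3, 7+0) = 13
v[4] = max(3+13, 10+10, 7+3, 21+0) = 21
v[5] = max(3+21, 10+13, 7+10, 21+3, 23+0) = 24
v[6] = max(3+24, 10+21, 7+13, 21+10, 23+3, 26+0) = 31
v[7] = max(3+31, 10+24, 7+21, …, 26+3, 19+0) = 34
v[8] = max(3+34, 10+31, 7+24, …, 19+3, 17+0) = 42
One optimal cutting: 4 + 4 → $21 + $21 = $42.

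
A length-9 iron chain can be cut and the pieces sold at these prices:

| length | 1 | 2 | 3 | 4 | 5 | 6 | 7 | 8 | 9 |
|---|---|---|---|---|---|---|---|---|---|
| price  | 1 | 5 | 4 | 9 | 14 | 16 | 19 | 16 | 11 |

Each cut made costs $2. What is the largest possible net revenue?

22

Consider every possible first cut. r[k] is the best of p[i]+r[k−i] over all sellable i≤k, charging 2 whenever i<k.
r[1] = 1
r[2] = max(1+1-2, 5+0) = 5
r[3] = max(1+5-2, 5+1-2, 4+0) = 4
r[4] = max(1+4-2, 5+5-2, 4+1-2, 9+0) = 9
r[5] = max(1+9-2, 5+4-2, 4+5-2, 9+1-2, 14+0) = 14
r[6] = max(1+14-2, 5+9-2, 4+4-2, 9+5-2, 14+1-2, 16+0) = 16
r[7] = max(1+16-2, 5+14-2, 4+9-2, …, 16+1-2, 19+0) = 19
r[8] = max(1+19-2, 5+16-2, 4+14-2, …, 19+1-2, 16+0) = 19
r[9] = max(1+19-2, 5+19-2, 4+16-2, …, 16+1-2, 11+0) = 22
One optimal plan: pieces 7 + 2 (1 cut) → $24 − $2 = $22.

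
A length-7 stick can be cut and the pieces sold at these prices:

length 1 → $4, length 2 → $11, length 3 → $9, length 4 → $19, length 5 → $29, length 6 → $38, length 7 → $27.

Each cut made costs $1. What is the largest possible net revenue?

Build r[k] bottom-up: r[k] = max over allowed piece i of (p[i] + r[k−i]) − 1 per cut.
r[1] = 4
r[2] = max(4+4-1, 11+0) = 11
r[3] = max(4+11-1, 11+4-1, 9+0) = 14
r[4] = max(4+14-1, 11+11-1, 9+4-1, 19+0) = 21
r[5] = max(4+21-1, 11+14-1, 9+11-1, 19+4-1, 29+0) = 29
r[6] = max(4+29-1, 11+21-1, 9+14-1, 19+11-1, 29+4-1, 38+0) = 38
r[7] = max(4+38-1, 11+29-1, 9+21-1, …, 38+4-1, 27+0) = 41
One optimal plan: pieces 6 + 1 (1 cut) → $42 − $1 = $41.

41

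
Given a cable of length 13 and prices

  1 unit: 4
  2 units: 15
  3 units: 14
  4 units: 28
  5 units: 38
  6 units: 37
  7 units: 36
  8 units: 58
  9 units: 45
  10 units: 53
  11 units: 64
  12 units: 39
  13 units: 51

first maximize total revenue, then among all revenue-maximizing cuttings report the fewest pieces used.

Let r[k] be the best obtainable value from length k. For each k, try every first piece i and keep the best of price[i] + r[k−i].
r[1] = 4
r[2] = max(4+4, 15+0) = 15
r[3] = max(4+15, 15+4, 14+0) = 19
r[4] = max(4+19, 15+15, 14+4, 28+0) = 30
r[5] = max(4+30, 15+19, 14+15, 28+4, 38+0) = 38
r[6] = max(4+38, 15+30, 14+19, 28+15, 38+4, 37+0) = 45
r[7] = max(4+45, 15+38, 14+30, …, 37+4, 36+0) = 53
r[8] = max(4+53, 15+45, 14+38, …, 36+4, 58+0) = 60
r[9] = max(4+60, 15+53, 14+45, …, 58+4, 45+0) = 68
r[10] = max(4+68, 15+60, 14+53, …, 45+4, 53+0) = 76
r[11] = max(4+76, 15+68, 14+60, …, 53+4, 64+0) = 83
r[12] = max(4+83, 15+76, 14+68, …, 64+4, 39+0) = 91
r[13] = max(4+91, 15+83, 14+76, …, 39+4, 51+0) = 98
Maximum revenue is 98.
Now minimize piece count subject to staying optimal: for each k, pieces[k] = 1 + min over i with p[i]+r[k−i]=r[k] of pieces[k−i].
pieces[10] = 2
pieces[11] = 4
pieces[12] = 3
pieces[13] = 5

5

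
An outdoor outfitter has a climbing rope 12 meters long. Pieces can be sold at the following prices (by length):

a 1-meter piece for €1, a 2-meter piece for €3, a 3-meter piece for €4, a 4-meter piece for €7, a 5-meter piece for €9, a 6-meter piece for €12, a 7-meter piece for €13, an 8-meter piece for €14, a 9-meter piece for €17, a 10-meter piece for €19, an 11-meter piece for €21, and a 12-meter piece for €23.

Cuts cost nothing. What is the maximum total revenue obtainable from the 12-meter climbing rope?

24

Consider every possible first cut. v[k] is the best of p[i]+v[k−i] over all sellable i≤k.
v[1] = 1
v[2] = 3
v[3] = 4  (first piece 1, then v[2]=3)
v[4] = 7
v[5] = 9
v[6] = 12
v[7] = 13  (first piece 1, then v[6]=12)
v[8] = 15  (first piece 2, then v[6]=12)
v[9] = 17
v[10] = 19  (first piece 4, then v[6]=12)
v[11] = 21  (first piece 5, then v[6]=12)
v[12] = 24  (first piece 6, then v[6]=12)
One optimal cutting: 6 + 6 → €12 + €12 = €24.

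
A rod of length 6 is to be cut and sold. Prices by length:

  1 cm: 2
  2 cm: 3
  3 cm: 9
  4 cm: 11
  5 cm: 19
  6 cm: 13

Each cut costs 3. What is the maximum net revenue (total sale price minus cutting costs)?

Build r[k] bottom-up: r[k] = max over allowed piece i of (p[i] + r[k−i]) − 3 per cut.
r[1] = 2
r[2] = max(2+2-3, 3+0) = 3
r[3] = max(2+3-3, 3+2-3, 9+0) = 9
r[4] = max(2+9-3, 3+3-3, 9+2-3, 11+0) = 11
r[5] = max(2+11-3, 3+9-3, 9+3-3, 11+2-3, 19+0) = 19
r[6] = max(2+19-3, 3+11-3, 9+9-3, 11+3-3, 19+2-3, 13+0) = 18
One optimal plan: pieces 5 + 1 (1 cut) → 21 − 3 = 18.

18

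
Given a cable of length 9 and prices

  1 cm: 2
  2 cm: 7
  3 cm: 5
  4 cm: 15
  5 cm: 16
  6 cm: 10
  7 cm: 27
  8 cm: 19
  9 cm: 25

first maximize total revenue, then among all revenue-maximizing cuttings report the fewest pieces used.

2

Consider every possible first cut. r[k] is the best of p[i]+r[k−i] over all sellable i≤k.
r[1] = 2
r[2] = max(2+2, 7+0) = 7
r[3] = max(2+7, 7+2, 5+0) = 9
r[4] = max(2+9, 7+7, 5+2, 15+0) = 15
r[5] = max(2+15, 7+9, 5+7, 15+2, 16+0) = 17
r[6] = max(2+17, 7+15, 5+9, 15+7, 16+2, 10+0) = 22
r[7] = max(2+22, 7+17, 5+15, …, 10+2, 27+0) = 27
r[8] = max(2+27, 7+22, 5+17, …, 27+2, 19+0) = 30
r[9] = max(2+30, 7+27, 5+22, …, 19+2, 25+0) = 34
Maximum revenue is 34.
Now minimize piece count subject to staying optimal: for each k, pieces[k] = 1 + min over i with p[i]+r[k−i]=r[k] of pieces[k−i].
pieces[6] = 2
pieces[7] = 1
pieces[8] = 2
pieces[9] = 2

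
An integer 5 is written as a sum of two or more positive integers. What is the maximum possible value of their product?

6

Let P[k] be the best product for length k (with at least one cut). For each first piece i, the rest contributes max(k−i, P[k−i]).
P[2] = 1·max(1,0) = 1·1 = 1
P[3] = 1·max(2,1) = 1·2 = 2
P[4] = 2·max(2,1) = 2·2 = 4
P[5] = 2·max(3,2) = 2·3 = 6
One optimal split: 3 + 2; product 3·2 = 6.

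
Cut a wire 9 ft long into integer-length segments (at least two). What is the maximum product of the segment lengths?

27

Let m[k] be the best product for length k (with at least one cut). For each first piece i, the rest contributes max(k−i, m[k−i]).
m[2] = 1×max(1,0) = 1×1 = 1
m[3] = max(1×2, 2×1) = 2
m[4] = max(1×3, 2×2, 3×1) = 4
m[5] = max(1×4, 2×3, 3×2, 4×1) = 6
m[6] = max(1×6, 2×4, 3×3, 4×2, 5×1) = 9
m[7] = max(1×9, 2×6, 3×4, 4×3, 5×2, 6×1) = 12
m[8] = max(1×12, 2×9, 3×6, …, 6×2, 7×1) = 18
m[9] = max(1×18, 2×12, 3×9, …, 7×2, 8×1) = 27
One optimal split: 3 + 3 + 3; product 3×3×3 = 27.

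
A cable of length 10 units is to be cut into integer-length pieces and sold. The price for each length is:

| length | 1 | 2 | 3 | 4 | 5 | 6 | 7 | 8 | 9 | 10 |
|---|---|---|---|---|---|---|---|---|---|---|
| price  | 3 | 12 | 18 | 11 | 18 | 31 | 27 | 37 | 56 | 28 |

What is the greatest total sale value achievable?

Build v[k] bottom-up: v[k] = max over allowed piece i of (p[i] + v[k−i]).
v[1] = 3
v[2] = 12
v[3] = 18
v[4] = 24  (first piece 2, then v[2]=12)
v[5] = 30  (first piece 2, then v[3]=18)
v[6] = 36  (first piece 2, then v[4]=24)
v[7] = 42  (first piece 2, then v[5]=30)
v[8] = 48  (first piece 2, then v[6]=36)
v[9] = 56
v[10] = 60  (first piece 2, then v[8]=48)
One optimal cutting: 2 + 2 + 2 + 2 + 2 → €12 + €12 + €12 + €12 + €12 = €60.

60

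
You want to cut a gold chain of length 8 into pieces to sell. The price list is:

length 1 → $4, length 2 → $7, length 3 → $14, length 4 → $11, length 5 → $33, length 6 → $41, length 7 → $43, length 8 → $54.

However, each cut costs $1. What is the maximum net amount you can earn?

54

Build r[k] bottom-up: r[k] = max over allowed piece i of (p[i] + r[k−i]) − 1 per cut.
r[1] = 4
r[2] = max(4+4-1, 7+0) = 7
r[3] = max(4+7-1, 7+4-1, 14+0) = 14
r[4] = max(4+14-1, 7+7-1, 14+4-1, 11+0) = 17
r[5] = max(4+17-1, 7+14-1, 14+7-1, 11+4-1, 33+0) = 33
r[6] = max(4+33-1, 7+17-1, 14+14-1, 11+7-1, 33+4-1, 41+0) = 41
r[7] = max(4+41-1, 7+33-1, 14+17-1, …, 41+4-1, 43+0) = 44
r[8] = max(4+44-1, 7+41-1, 14+33-1, …, 43+4-1, 54+0) = 54
Best is to make no cuts and sell whole for $54.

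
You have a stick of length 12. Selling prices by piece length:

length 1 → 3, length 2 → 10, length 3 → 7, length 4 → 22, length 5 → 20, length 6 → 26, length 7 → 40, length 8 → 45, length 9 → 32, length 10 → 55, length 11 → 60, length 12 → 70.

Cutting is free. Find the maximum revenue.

Let best[k] be the best obtainable value from length k. For each k, try every first piece i and keep the best of price[i] + best[k−i].
best[1] = 3
best[2] = 10
best[3] = 13  (first piece 1, then best[2]=10)
best[4] = 22
best[5] = 25  (first piece 1, then best[4]=22)
best[6] = 32  (first piece 2, then best[4]=22)
best[7] = 40
best[8] = 45
best[9] = 50  (first piece 2, then best[7]=40)
best[10] = 55  (first piece 2, then best[8]=45)
best[11] = 62  (first piece 4, then best[7]=40)
best[12] = 70
Best is to sell the whole 12-cm piece uncut for 70.

70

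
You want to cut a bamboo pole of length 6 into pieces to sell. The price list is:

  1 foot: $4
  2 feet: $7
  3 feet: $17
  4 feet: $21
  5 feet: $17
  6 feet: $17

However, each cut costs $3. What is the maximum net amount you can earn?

Build r[k] bottom-up: r[k] = max over allowed piece i of (p[i] + r[k−i]) − 3 per cut.
r[1] = 4
r[2] = 7
r[3] = 17
r[4] = 21
r[5] = 22  (first piece 1, then r[4]=21)
r[6] = 31  (first piece 3, then r[3]=17)
One optimal plan: pieces 3 + 3 (1 cut) → $34 − $3 = $31.

31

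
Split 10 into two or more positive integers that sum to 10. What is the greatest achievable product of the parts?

Let P[k] be the best product for length k (with at least one cut). For each first piece i, the rest contributes max(k−i, P[k−i]).
P[2] = 1×max(1,0) = 1×1 = 1
P[3] = 1×max(2,1) = 1×2 = 2
P[4] = 2×max(2,1) = 2×2 = 4
P[5] = 2×max(3,2) = 2×3 = 6
P[6] = 3×max(3,2) = 3×3 = 9
P[7] = 2×max(5,6) = 2×6 = 12
P[8] = 2×max(6,9) = 2×9 = 18
P[9] = 3×max(6,9) = 3×9 = 27
P[10] = 2×max(8,18) = 2×18 = 36
One optimal split: 3 + 3 + 2 + 2; product 3×3×2×2 = 36.

36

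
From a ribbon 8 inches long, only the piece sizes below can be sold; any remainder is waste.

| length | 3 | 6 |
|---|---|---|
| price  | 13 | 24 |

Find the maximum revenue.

26

Let r[k] be the best obtainable value from length k. For each k, try every first piece i and keep the best of price[i] + r[k−i].
r[1] = 0
r[2] = 0
r[3] = 13
r[4] = 13
r[5] = 13
r[6] = max(13+13, 24+0) = 26
r[7] = max(13+13, 24+0) = 26
r[8] = max(13+13, 24+0) = 26
One optimal cutting: pieces 3 + 3 with 2 inches of scrap → ¢26.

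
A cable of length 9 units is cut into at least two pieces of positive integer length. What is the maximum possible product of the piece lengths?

Let g[k] be the best product for length k (with at least one cut). For each first piece i, the rest contributes max(k−i, g[k−i]).
g[2] = 1*max(1,0) = 1*1 = 1
g[3] = 1*max(2,1) = 1*2 = 2
g[4] = 2*max(2,1) = 2*2 = 4
g[5] = 2*max(3,2) = 2*3 = 6
g[6] = 3*max(3,2) = 3*3 = 9
g[7] = 2*max(5,6) = 2*6 = 12
g[8] = 2*max(6,9) = 2*9 = 18
g[9] = 3*max(6,9) = 3*9 = 27
One optimal split: 3 + 3 + 3; product 3*3*3 = 27.

27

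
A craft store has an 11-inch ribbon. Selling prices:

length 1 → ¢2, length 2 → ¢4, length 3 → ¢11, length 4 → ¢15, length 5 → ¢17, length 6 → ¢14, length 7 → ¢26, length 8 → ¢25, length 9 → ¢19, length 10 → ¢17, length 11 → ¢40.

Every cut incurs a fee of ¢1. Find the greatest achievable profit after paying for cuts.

Build net[k] bottom-up: net[k] = max over allowed piece i of (p[i] + net[k−i]) − 1 per cut.
net[1] = 2
net[2] = 4
net[3] = 11
net[4] = 15
net[5] = 17
net[6] = 21  (first piece 3, then net[3]=11)
net[7] = 26
net[8] = 29  (first piece 4, then net[4]=15)
net[9] = 31  (first piece 3, then net[6]=21)
net[10] = 36  (first piece 3, then net[7]=26)
net[11] = 40  (first piece 4, then net[7]=26)
One optimal plan: pieces 7 + 4 (1 cut) → ¢41 − ¢1 = ¢40.

40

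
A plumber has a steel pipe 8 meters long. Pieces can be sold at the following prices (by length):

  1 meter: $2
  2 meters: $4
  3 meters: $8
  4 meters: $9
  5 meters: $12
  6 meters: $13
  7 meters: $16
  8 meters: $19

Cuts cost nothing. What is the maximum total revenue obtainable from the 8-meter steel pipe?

Let r[k] be the best obtainable value from length k. For each k, try every first piece i and keep the best of price[i] + r[k−i].
r[1] = 2
r[2] = max(2+2, 4+0) = 4
r[3] = max(2+4, 4+2, 8+0) = 8
r[4] = max(2+8, 4+4, 8+2, 9+0) = 10
r[5] = max(2+10, 4+8, 8+4, 9+2, 12+0) = 12
r[6] = max(2+12, 4+10, 8+8, 9+4, 12+2, 13+0) = 16
r[7] = max(2+16, 4+12, 8+10, …, 13+2, 16+0) = 18
r[8] = max(2+18, 4+16, 8+12, …, 16+2, 19+0) = 20
One optimal cutting: 3 + 3 + 1 + 1 → $8 + $8 + $2 + $2 = $20.

20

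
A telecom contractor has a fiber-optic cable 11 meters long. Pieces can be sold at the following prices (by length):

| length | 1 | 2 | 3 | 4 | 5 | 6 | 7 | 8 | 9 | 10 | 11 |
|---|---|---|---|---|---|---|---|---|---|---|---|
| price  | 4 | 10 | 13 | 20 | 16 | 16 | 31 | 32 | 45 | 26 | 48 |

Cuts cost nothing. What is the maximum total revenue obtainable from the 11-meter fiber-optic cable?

Let R[k] be the best obtainable value from length k. For each k, try every first piece i and keep the best of price[i] + R[k−i].
R[1] = 4
R[2] = max(4+4, 10+0) = 10
R[3] = max(4+10, 10+4, 13+0) = 14
R[4] = max(4+14, 10+10, 13+4, 20+0) = 20
R[5] = max(4+20, 10+14, 13+10, 20+4, 16+0) = 24
R[6] = max(4+24, 10+20, 13+14, 20+10, 16+4, 16+0) = 30
R[7] = max(4+30, 10+24, 13+20, …, 16+4, 31+0) = 34
R[8] = max(4+34, 10+30, 13+24, …, 31+4, 32+0) = 40
R[9] = max(4+40, 10+34, 13+30, …, 32+4, 45+0) = 45
R[10] = max(4+45, 10+40, 13+34, …, 45+4, 26+0) = 50
R[11] = max(4+50, 10+45, 13+40, …, 26+4, 48+0) = 55
One optimal cutting: 9 + 2 → $45 + $10 = $55.

55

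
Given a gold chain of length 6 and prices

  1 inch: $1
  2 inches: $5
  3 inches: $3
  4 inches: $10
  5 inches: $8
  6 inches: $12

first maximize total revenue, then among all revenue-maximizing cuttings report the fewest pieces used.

2

Let r[k] be the best obtainable value from length k. For each k, try every first piece i and keep the best of price[i] + r[k−i].
r[1] = 1
r[2] = max(1+1, 5+0) = 5
r[3] = max(1+5, 5+1, 3+0) = 6
r[4] = max(1+6, 5+5, 3+1, 10+0) = 10
r[5] = max(1+10, 5+6, 3+5, 10+1, 8+0) = 11
r[6] = max(1+11, 5+10, 3+6, 10+5, 8+1, 12+0) = 15
Maximum revenue is $15.
Now minimize piece count subject to staying optimal: for each k, pieces[k] = 1 + min over i with p[i]+r[k−i]=r[k] of pieces[k−i].
pieces[3] = 2
pieces[4] = 1
pieces[5] = 2
pieces[6] = 2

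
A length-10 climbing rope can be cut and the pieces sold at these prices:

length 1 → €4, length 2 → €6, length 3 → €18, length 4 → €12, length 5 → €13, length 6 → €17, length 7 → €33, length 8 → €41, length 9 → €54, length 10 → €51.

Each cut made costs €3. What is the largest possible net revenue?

55

Let r[k] be the best obtainable value from length k. For each k, try every first piece i and keep the best of price[i] + r[k−i] minus the 3 cut fee when i<k.
r[1] = 4
r[2] = max(4+4-3, 6+0) = 6
r[3] = max(4+6-3, 6+4-3, 18+0) = 18
r[4] = max(4+18-3, 6+6-3, 18+4-3, 12+0) = 19
r[5] = max(4+19-3, 6+18-3, 18+6-3, 12+4-3, 13+0) = 21
r[6] = max(4+21-3, 6+19-3, 18+18-3, 12+6-3, 13+4-3, 17+0) = 33
r[7] = max(4+33-3, 6+21-3, 18+19-3, …, 17+4-3, 33+0) = 34
r[8] = max(4+34-3, 6+33-3, 18+21-3, …, 33+4-3, 41+0) = 41
r[9] = max(4+41-3, 6+34-3, 18+33-3, …, 41+4-3, 54+0) = 54
r[10] = max(4+54-3, 6+41-3, 18+34-3, …, 54+4-3, 51+0) = 55
One optimal plan: pieces 9 + 1 (1 cut) → €58 − €3 = €55.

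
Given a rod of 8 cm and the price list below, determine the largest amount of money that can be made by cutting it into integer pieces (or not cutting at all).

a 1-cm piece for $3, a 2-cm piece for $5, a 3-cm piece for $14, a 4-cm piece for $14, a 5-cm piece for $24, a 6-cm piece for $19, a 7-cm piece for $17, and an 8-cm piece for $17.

Build r[k] bottom-up: r[k] = max over allowed piece i of (p[i] + r[k−i]).
r[1] = 3
r[2] = max(3+3, 5+0) = 6
r[3] = max(3+6, 5+3, 14+0) = 14
r[4] = max(3+14, 5+6, 14+3, 14+0) = 17
r[5] = max(3+17, 5+14, 14+6, 14+3, 24+0) = 24
r[6] = max(3+24, 5+17, 14+14, 14+6, 24+3, 19+0) = 28
r[7] = max(3+28, 5+24, 14+17, …, 19+3, 17+0) = 31
r[8] = max(3+31, 5+28, 14+24, …, 17+3, 17+0) = 38
One optimal cutting: 5 + 3 → $24 + $14 = $38.

38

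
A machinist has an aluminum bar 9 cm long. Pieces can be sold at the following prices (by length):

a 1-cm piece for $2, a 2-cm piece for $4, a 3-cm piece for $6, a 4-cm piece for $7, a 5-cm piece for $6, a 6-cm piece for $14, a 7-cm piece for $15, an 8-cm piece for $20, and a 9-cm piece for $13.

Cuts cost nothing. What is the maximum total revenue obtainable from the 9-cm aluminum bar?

Let r[k] be the best obtainable value from length k. For each k, try every first piece i and keep the best of price[i] + r[k−i].
r[1] = 2
r[2] = 4  (first piece 1, then r[1]=2)
r[3] = 6  (first piece 1, then r[2]=4)
r[4] = 8  (first piece 1, then r[3]=6)
r[5] = 10  (first piece 1, then r[4]=8)
r[6] = 14
r[7] = 16  (first piece 1, then r[6]=14)
r[8] = 20
r[9] = 22  (first piece 1, then r[8]=20)
One optimal cutting: 8 + 1 → $20 + $2 = $22.

22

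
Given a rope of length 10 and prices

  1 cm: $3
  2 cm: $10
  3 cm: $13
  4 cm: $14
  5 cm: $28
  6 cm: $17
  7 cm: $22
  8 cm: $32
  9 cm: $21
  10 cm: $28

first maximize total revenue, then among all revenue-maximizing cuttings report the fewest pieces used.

2

Let r[k] be the best obtainable value from length k. For each k, try every first piece i and keep the best of price[i] + r[k−i].
r[1] = 3
r[2] = max(3+3, 10+0) = 10
r[3] = max(3+10, 10+3, 13+0) = 13
r[4] = max(3+13, 10+10, 13+3, 14+0) = 20
r[5] = max(3+20, 10+13, 13+10, 14+3, 28+0) = 28
r[6] = max(3+28, 10+20, 13+13, 14+10, 28+3, 17+0) = 31
r[7] = max(3+31, 10+28, 13+20, …, 17+3, 22+0) = 38
r[8] = max(3+38, 10+31, 13+28, …, 22+3, 32+0) = 41
r[9] = max(3+41, 10+38, 13+31, …, 32+3, 21+0) = 48
r[10] = max(3+48, 10+41, 13+38, …, 21+3, 28+0) = 56
Maximum revenue is $56.
Now minimize piece count subject to staying optimal: for each k, pieces[k] = 1 + min over i with p[i]+r[k−i]=r[k] of pieces[k−i].
pieces[7] = 2
pieces[8] = 2
pieces[9] = 3
pieces[10] = 2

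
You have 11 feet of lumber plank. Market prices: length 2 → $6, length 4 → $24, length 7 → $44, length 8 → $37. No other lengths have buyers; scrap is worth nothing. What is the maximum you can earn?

Consider every possible first cut. r[k] is the best of p[i]+r[k−i] over all sellable i≤k.
r[1] = 0
r[2] = 6
r[3] = 6
r[4] = max(6+6, 24+0) = 24
r[5] = max(6+6, 24+0) = 24
r[6] = max(6+24, 24+6) = 30
r[7] = max(6+24, 24+6, 44+0) = 44
r[8] = max(6+30, 24+24, 44+0, 37+0) = 48
r[9] = max(6+44, 24+24, 44+6, 37+0) = 50
r[10] = max(6+48, 24+30, 44+6, 37+6) = 54
r[11] = max(6+50, 24+44, 44+24, 37+6) = 68
One optimal cutting: 7 + 4 → $68.

68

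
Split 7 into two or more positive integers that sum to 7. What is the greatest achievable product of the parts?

12

Define prod[k] = max over 1≤i<k of i · max(k−i, prod[k−i]); the inner max lets the remainder stay uncut if that's better.
prod[2] = 1·max(1,0) = 1·1 = 1
prod[3] = max(1·2, 2·1) = 2
prod[4] = max(1·3, 2·2, 3·1) = 4
prod[5] = max(1·4, 2·3, 3·2, 4·1) = 6
prod[6] = max(1·6, 2·4, 3·3, 4·2, 5·1) = 9
prod[7] = max(1·9, 2·6, 3·4, 4·3, 5·2, 6·1) = 12
One optimal split: 3 + 2 + 2; product 3·2·2 = 12.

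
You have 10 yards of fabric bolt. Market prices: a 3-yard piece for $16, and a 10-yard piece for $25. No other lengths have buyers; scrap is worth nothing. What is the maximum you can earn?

Build r[k] bottom-up: r[k] = max over allowed piece i of (p[i] + r[k−i]).
r[1] = 0
r[2] = 0
r[3] = 16
r[4] = 16
r[5] = 16
r[6] = 32  (first piece 3, then r[3]=16)
r[7] = 32
r[8] = 32
r[9] = 48  (first piece 3, then r[6]=32)
r[10] = 48
One optimal cutting: pieces 3 + 3 + 3 with 1 yard of scrap → $48.

48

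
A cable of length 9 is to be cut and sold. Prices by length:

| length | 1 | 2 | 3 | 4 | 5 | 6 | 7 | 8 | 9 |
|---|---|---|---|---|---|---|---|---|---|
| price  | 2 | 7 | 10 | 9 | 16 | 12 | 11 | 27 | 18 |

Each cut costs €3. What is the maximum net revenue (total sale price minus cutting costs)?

Let v[k] be the best obtainable value from length k. For each k, try every first piece i and keep the best of price[i] + v[k−i] minus the 3 cut fee when i<k.
v[1] = 2
v[2] = max(2+2-3, 7+0) = 7
v[3] = max(2+7-3, 7+2-3, 10+0) = 10
v[4] = max(2+10-3, 7+7-3, 10+2-3, 9+0) = 11
v[5] = max(2+11-3, 7+10-3, 10+7-3, 9+2-3, 16+0) = 16
v[6] = max(2+16-3, 7+11-3, 10+10-3, 9+7-3, 16+2-3, 12+0) = 17
v[7] = max(2+17-3, 7+16-3, 10+11-3, …, 12+2-3, 11+0) = 20
v[8] = max(2+20-3, 7+17-3, 10+16-3, …, 11+2-3, 27+0) = 27
v[9] = max(2+27-3, 7+20-3, 10+17-3, …, 27+2-3, 18+0) = 26
One optimal plan: pieces 8 + 1 (1 cut) → €29 − €3 = €26.

26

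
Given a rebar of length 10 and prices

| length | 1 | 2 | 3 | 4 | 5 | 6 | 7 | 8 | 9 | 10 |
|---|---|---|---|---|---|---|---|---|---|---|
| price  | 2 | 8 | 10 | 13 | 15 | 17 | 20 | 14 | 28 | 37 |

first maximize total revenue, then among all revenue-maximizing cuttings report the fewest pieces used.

Build r[k] bottom-up: r[k] = max over allowed piece i of (p[i] + r[k−i]).
r[1] = 2
r[2] = max(2+2, 8+0) = 8
r[3] = max(2+8, 8+2, 10+0) = 10
r[4] = max(2+10, 8+8, 10+2, 13+0) = 16
r[5] = max(2+16, 8+10, 10+8, 13+2, 15+0) = 18
r[6] = max(2+18, 8+16, 10+10, 13+8, 15+2, 17+0) = 24
r[7] = max(2+24, 8+18, 10+16, …, 17+2, 20+0) = 26
r[8] = max(2+26, 8+24, 10+18, …, 20+2, 14+0) = 32
r[9] = max(2+32, 8+26, 10+24, …, 14+2, 28+0) = 34
r[10] = max(2+34, 8+32, 10+26, …, 28+2, 37+0) = 40
Maximum revenue is ₹40.
Now minimize piece count subject to staying optimal: for each k, pieces[k] = 1 + min over i with p[i]+r[k−i]=r[k] of pieces[k−i].
pieces[7] = 3
pieces[8] = 4
pieces[9] = 4
pieces[10] = 5

5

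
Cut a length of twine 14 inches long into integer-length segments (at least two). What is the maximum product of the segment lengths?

Define g[k] = max over 1≤i<k of i · max(k−i, g[k−i]); the inner max lets the remainder stay uncut if that's better.
g[2] = 1·max(1,0) = 1·1 = 1
g[3] = 1·max(2,1) = 1·2 = 2
g[4] = 2·max(2,1) = 2·2 = 4
g[5] = 2·max(3,2) = 2·3 = 6
g[6] = 3·max(3,2) = 3·3 = 9
g[7] = 2·max(5,6) = 2·6 = 12
g[8] = 2·max(6,9) = 2·9 = 18
g[9] = 3·max(6,9) = 3·9 = 27
g[10] = 2·max(8,18) = 2·18 = 36
g[11] = 2·max(9,27) = 2·27 = 54
g[12] = 3·max(9,27) = 3·27 = 81
g[13] = 2·max(11,54) = 2·54 = 108
g[14] = 2·max(12,81) = 2·81 = 162
One optimal split: 3 + 3 + 3 + 3 + 2; product 3·3·3·3·2 = 162.

162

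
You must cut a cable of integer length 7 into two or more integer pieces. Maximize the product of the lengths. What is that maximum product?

12

Let prod[k] be the best product for length k (with at least one cut). For each first piece i, the rest contributes max(k−i, prod[k−i]).
prod[2] = 1×max(1,0) = 1×1 = 1
prod[3] = max(1×2, 2×1) = 2
prod[4] = max(1×3, 2×2, 3×1) = 4
prod[5] = max(1×4, 2×3, 3×2, 4×1) = 6
prod[6] = max(1×6, 2×4, 3×3, 4×2, 5×1) = 9
prod[7] = max(1×9, 2×6, 3×4, 4×3, 5×2, 6×1) = 12
One optimal split: 3 + 2 + 2; product 3×2×2 = 12.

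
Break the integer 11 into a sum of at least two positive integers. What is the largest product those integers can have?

54

Fill m[k] for k=2..11: at each k try every first piece i and multiply by the better of (k−i) uncut or m[k−i].
m[2] = 1·max(1,0) = 1·1 = 1
m[3] = 1·max(2,1) = 1·2 = 2
m[4] = 2·max(2,1) = 2·2 = 4
m[5] = 2·max(3,2) = 2·3 = 6
m[6] = 3·max(3,2) = 3·3 = 9
m[7] = 2·max(5,6) = 2·6 = 12
m[8] = 2·max(6,9) = 2·9 = 18
m[9] = 3·max(6,9) = 3·9 = 27
m[10] = 2·max(8,18) = 2·18 = 36
m[11] = 2·max(9,27) = 2·27 = 54
One optimal split: 3 + 3 + 3 + 2; product 3·3·3·2 = 54.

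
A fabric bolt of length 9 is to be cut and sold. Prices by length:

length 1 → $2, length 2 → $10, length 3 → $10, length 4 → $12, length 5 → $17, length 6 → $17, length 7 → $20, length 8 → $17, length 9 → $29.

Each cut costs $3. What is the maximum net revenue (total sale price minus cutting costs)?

31

Let net[k] be the best obtainable value from length k. For each k, try every first piece i and keep the best of price[i] + net[k−i] minus the 3 cut fee when i<k.
net[1] = 2
net[2] = 10
net[3] = 10
net[4] = 17  (first piece 2, then net[2]=10)
net[5] = 17  (first piece 2, then net[3]=10)
net[6] = 24  (first piece 2, then net[4]=17)
net[7] = 24  (first piece 2, then net[5]=17)
net[8] = 31  (first piece 2, then net[6]=24)
net[9] = 31  (first piece 2, then net[7]=24)
One optimal plan: pieces 3 + 2 + 2 + 2 (3 cuts) → $40 − $9 = $31.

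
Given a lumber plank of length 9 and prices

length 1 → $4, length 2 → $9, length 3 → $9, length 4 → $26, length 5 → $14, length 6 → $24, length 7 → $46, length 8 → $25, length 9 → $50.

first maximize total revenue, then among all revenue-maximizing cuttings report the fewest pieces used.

3

Let r[k] be the best obtainable value from length k. For each k, try every first piece i and keep the best of price[i] + r[k−i].
r[1] = 4
r[2] = 9
r[3] = 13  (first piece 1, then r[2]=9)
r[4] = 26
r[5] = 30  (first piece 1, then r[4]=26)
r[6] = 35  (first piece 2, then r[4]=26)
r[7] = 46
r[8] = 52  (first piece 4, then r[4]=26)
r[9] = 56  (first piece 1, then r[8]=52)
Maximum revenue is $56.
Now minimize piece count subject to staying optimal: for each k, pieces[k] = 1 + min over i with p[i]+r[k−i]=r[k] of pieces[k−i].
pieces[6] = 2
pieces[7] = 1
pieces[8] = 2
pieces[9] = 3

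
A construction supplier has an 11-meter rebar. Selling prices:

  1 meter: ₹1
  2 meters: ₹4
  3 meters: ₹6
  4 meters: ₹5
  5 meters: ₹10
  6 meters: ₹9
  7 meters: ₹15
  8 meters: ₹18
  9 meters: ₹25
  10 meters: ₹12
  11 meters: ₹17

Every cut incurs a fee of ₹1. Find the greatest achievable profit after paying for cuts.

28

Consider every possible first cut. v[k] is the best of p[i]+v[k−i] over all sellable i≤k, charging 1 whenever i<k.
v[1] = 1
v[2] = max(1+1-1, 4+0) = 4
v[3] = max(1+4-1, 4+1-1, 6+0) = 6
v[4] = max(1+6-1, 4+4-1, 6+1-1, 5+0) = 7
v[5] = max(1+7-1, 4+6-1, 6+4-1, 5+1-1, 10+0) = 10
v[6] = max(1+10-1, 4+7-1, 6+6-1, 5+4-1, 10+1-1, 9+0) = 11
v[7] = max(1+11-1, 4+10-1, 6+7-1, …, 9+1-1, 15+0) = 15
v[8] = max(1+15-1, 4+11-1, 6+10-1, …, 15+1-1, 18+0) = 18
v[9] = max(1+18-1, 4+15-1, 6+11-1, …, 18+1-1, 25+0) = 25
v[10] = max(1+25-1, 4+18-1, 6+15-1, …, 25+1-1, 12+0) = 25
v[11] = max(1+25-1, 4+25-1, 6+18-1, …, 12+1-1, 17+0) = 28
One optimal plan: pieces 9 + 2 (1 cut) → ₹29 − ₹1 = ₹28.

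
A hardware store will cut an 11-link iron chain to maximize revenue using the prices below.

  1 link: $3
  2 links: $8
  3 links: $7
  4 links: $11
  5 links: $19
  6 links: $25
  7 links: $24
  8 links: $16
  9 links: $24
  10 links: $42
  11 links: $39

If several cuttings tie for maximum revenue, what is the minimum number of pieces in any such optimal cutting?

Build r[k] bottom-up: r[k] = max over allowed piece i of (p[i] + r[k−i]).
r[1] = 3
r[2] = max(3+3, 8+0) = 8
r[3] = max(3+8, 8+3, 7+0) = 11
r[4] = max(3+11, 8+8, 7+3, 11+0) = 16
r[5] = max(3+16, 8+11, 7+8, 11+3, 19+0) = 19
r[6] = max(3+19, 8+16, 7+11, 11+8, 19+3, 25+0) = 25
r[7] = max(3+25, 8+19, 7+16, …, 25+3, 24+0) = 28
r[8] = max(3+28, 8+25, 7+19, …, 24+3, 16+0) = 33
r[9] = max(3+33, 8+28, 7+25, …, 16+3, 24+0) = 36
r[10] = max(3+36, 8+33, 7+28, …, 24+3, 42+0) = 42
r[11] = max(3+42, 8+36, 7+33, …, 42+3, 39+0) = 45
Maximum revenue is $45.
Now minimize piece count subject to staying optimal: for each k, pieces[k] = 1 + min over i with p[i]+r[k−i]=r[k] of pieces[k−i].
pieces[8] = 2
pieces[9] = 3
pieces[10] = 1
pieces[11] = 2

2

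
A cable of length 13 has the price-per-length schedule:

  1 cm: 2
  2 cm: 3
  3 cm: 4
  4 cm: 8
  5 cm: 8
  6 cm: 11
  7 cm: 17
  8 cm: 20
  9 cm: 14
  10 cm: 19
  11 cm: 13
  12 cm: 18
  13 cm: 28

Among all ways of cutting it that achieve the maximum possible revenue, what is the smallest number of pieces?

3

Build r[k] bottom-up: r[k] = max over allowed piece i of (p[i] + r[k−i]).
r[1] = 2
r[2] = max(2+2, 3+0) = 4
r[3] = max(2+4, 3+2, 4+0) = 6
r[4] = max(2+6, 3+4, 4+2, 8+0) = 8
r[5] = max(2+8, 3+6, 4+4, 8+2, 8+0) = 10
r[6] = max(2+10, 3+8, 4+6, 8+4, 8+2, 11+0) = 12
r[7] = max(2+12, 3+10, 4+8, …, 11+2, 17+0) = 17
r[8] = max(2+17, 3+12, 4+10, …, 17+2, 20+0) = 20
r[9] = max(2+20, 3+17, 4+12, …, 20+2, 14+0) = 22
r[10] = max(2+22, 3+20, 4+17, …, 14+2, 19+0) = 24
r[11] = max(2+24, 3+22, 4+20, …, 19+2, 13+0) = 26
r[12] = max(2+26, 3+24, 4+22, …, 13+2, 18+0) = 28
r[13] = max(2+28, 3+26, 4+24, …, 18+2, 28+0) = 30
Maximum revenue is 30.
Now minimize piece count subject to staying optimal: for each k, pieces[k] = 1 + min over i with p[i]+r[k−i]=r[k] of pieces[k−i].
pieces[10] = 3
pieces[11] = 4
pieces[12] = 2
pieces[13] = 3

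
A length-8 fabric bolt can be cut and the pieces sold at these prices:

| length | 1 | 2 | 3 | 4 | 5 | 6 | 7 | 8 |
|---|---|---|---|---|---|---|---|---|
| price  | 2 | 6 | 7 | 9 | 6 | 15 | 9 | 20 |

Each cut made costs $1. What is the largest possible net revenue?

Consider every possible first cut. net[k] is the best of p[i]+net[k−i] over all sellable i≤k, charging 1 whenever i<k.
net[1] = 2
net[2] = 6
net[3] = 7  (first piece 1, then net[2]=6)
net[4] = 11  (first piece 2, then net[2]=6)
net[5] = 12  (first piece 1, then net[4]=11)
net[6] = 16  (first piece 2, then net[4]=11)
net[7] = 17  (first piece 1, then net[6]=16)
net[8] = 21  (first piece 2, then net[6]=16)
One optimal plan: pieces 2 + 2 + 2 + 2 (3 cuts) → $24 − $3 = $21.

21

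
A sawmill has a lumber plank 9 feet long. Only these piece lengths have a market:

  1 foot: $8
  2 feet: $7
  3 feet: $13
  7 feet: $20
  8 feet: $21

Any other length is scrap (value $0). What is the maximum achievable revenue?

Let r[k] be the best obtainable value from length k. For each k, try every first piece i and keep the best of price[i] + r[k−i].
r[1] = 8
r[2] = 16  (first piece 1, then r[1]=8)
r[3] = 24  (first piece 1, then r[2]=16)
r[4] = 32  (first piece 1, then r[3]=24)
r[5] = 40  (first piece 1, then r[4]=32)
r[6] = 48  (first piece 1, then r[5]=40)
r[7] = 56  (first piece 1, then r[6]=48)
r[8] = 64  (first piece 1, then r[7]=56)
r[9] = 72  (first piece 1, then r[8]=64)
One optimal cutting: 1 + 1 + 1 + 1 + 1 + 1 + 1 + 1 + 1 → $72.

72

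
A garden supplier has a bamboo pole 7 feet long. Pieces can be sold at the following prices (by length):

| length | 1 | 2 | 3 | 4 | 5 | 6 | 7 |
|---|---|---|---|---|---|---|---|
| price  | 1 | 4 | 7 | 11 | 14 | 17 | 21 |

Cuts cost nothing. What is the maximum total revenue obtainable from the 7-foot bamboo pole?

Let v[k] be the best obtainable value from length k. For each k, try every first piece i and keep the best of price[i] + v[k−i].
v[1] = 1
v[2] = max(1+1, 4+0) = 4
v[3] = max(1+4, 4+1, 7+0) = 7
v[4] = max(1+7, 4+4, 7+1, 11+0) = 11
v[5] = max(1+11, 4+7, 7+4, 11+1, 14+0) = 14
v[6] = max(1+14, 4+11, 7+7, 11+4, 14+1, 17+0) = 17
v[7] = max(1+17, 4+14, 7+11, …, 17+1, 21+0) = 21
Best is to sell the whole 7-foot piece uncut for $21.

21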